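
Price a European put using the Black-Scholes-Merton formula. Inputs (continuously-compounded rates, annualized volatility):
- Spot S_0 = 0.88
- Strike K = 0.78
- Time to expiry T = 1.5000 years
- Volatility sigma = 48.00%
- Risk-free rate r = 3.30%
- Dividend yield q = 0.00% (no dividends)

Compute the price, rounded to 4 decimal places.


Answer: Price = 0.1263

Derivation:
d1 = (ln(S/K) + (r - q + 0.5*sigma^2) * T) / (sigma * sqrt(T)) = 0.58333235
d2 = d1 - sigma * sqrt(T) = -0.00454519
exp(-rT) = 0.95170516; exp(-qT) = 1.00000000
P = K * exp(-rT) * N(-d2) - S_0 * exp(-qT) * N(-d1)
N(-d1) = 0.27983479; N(-d2) = 0.50181326
P = 0.7800 * 0.95170516 * 0.50181326 - 0.8800 * 1.00000000 * 0.27983479 = 0.1263


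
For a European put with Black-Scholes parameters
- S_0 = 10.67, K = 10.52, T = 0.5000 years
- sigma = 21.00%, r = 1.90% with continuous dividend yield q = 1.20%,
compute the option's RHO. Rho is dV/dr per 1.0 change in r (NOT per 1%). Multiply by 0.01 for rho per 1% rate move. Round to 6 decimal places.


Answer: Rho = -2.512317

Derivation:
d1 = 0.1931604133; d2 = 0.0446679893
phi(d1) = 0.3915688152; exp(-qT) = 0.9940179641; exp(-rT) = 0.9905449824
N(-d2) = 0.4821859745
Rho = -K*T*exp(-rT)*N(-d2) = -10.5200 * 0.5000 * 0.9905449824 * 0.4821859745 = -2.512317


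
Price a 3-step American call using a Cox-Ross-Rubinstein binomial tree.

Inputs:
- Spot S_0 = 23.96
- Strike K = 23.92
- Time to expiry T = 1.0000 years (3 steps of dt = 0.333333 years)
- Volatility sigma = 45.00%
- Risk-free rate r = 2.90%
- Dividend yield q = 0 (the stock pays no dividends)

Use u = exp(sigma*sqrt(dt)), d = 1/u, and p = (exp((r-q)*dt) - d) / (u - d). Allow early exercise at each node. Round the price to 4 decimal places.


dt = T/N = 0.333333
u = exp(sigma*sqrt(dt)) = 1.296681; d = 1/u = 0.771200
p = (exp((r-q)*dt) - d) / (u - d) = 0.453896
Discount per step: exp(-r*dt) = 0.990380
Stock lattice S(k, i) with i counting down-moves:
  k=0: S(0,0) = 23.9600
  k=1: S(1,0) = 31.0685; S(1,1) = 18.4780
  k=2: S(2,0) = 40.2859; S(2,1) = 23.9600; S(2,2) = 14.2502
  k=3: S(3,0) = 52.2379; S(3,1) = 31.0685; S(3,2) = 18.4780; S(3,3) = 10.9897
Terminal payoffs V(N, i) = max(S_T - K, 0):
  V(3,0) = 28.317918; V(3,1) = 7.148467; V(3,2) = 0.000000; V(3,3) = 0.000000
Backward induction: V(k, i) = exp(-r*dt) * [p * V(k+1, i) + (1-p) * V(k+1, i+1)]; then take max(V_cont, immediate exercise) for American.
  V(2,0) = exp(-r*dt) * [p*28.317918 + (1-p)*7.148467] = 16.595992; exercise = 16.365879; V(2,0) = max -> 16.595992
  V(2,1) = exp(-r*dt) * [p*7.148467 + (1-p)*0.000000] = 3.213447; exercise = 0.040000; V(2,1) = max -> 3.213447
  V(2,2) = exp(-r*dt) * [p*0.000000 + (1-p)*0.000000] = 0.000000; exercise = 0.000000; V(2,2) = max -> 0.000000
  V(1,0) = exp(-r*dt) * [p*16.595992 + (1-p)*3.213447] = 9.198383; exercise = 7.148467; V(1,0) = max -> 9.198383
  V(1,1) = exp(-r*dt) * [p*3.213447 + (1-p)*0.000000] = 1.444539; exercise = 0.000000; V(1,1) = max -> 1.444539
  V(0,0) = exp(-r*dt) * [p*9.198383 + (1-p)*1.444539] = 4.916224; exercise = 0.040000; V(0,0) = max -> 4.916224

Answer: Price = V(0,0) = 4.9162


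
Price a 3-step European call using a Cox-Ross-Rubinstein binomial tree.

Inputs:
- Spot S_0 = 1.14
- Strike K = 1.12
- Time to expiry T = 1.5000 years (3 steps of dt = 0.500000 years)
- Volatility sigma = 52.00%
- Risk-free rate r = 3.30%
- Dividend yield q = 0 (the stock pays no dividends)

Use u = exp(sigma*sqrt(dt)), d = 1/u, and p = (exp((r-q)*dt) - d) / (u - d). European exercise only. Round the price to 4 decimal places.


Answer: Price = V(0,0) = 0.3357

Derivation:
dt = T/N = 0.500000
u = exp(sigma*sqrt(dt)) = 1.444402; d = 1/u = 0.692328
p = (exp((r-q)*dt) - d) / (u - d) = 0.431219
Discount per step: exp(-r*dt) = 0.983635
Stock lattice S(k, i) with i counting down-moves:
  k=0: S(0,0) = 1.1400
  k=1: S(1,0) = 1.6466; S(1,1) = 0.7893
  k=2: S(2,0) = 2.3784; S(2,1) = 1.1400; S(2,2) = 0.5464
  k=3: S(3,0) = 3.4353; S(3,1) = 1.6466; S(3,2) = 0.7893; S(3,3) = 0.3783
Terminal payoffs V(N, i) = max(S_T - K, 0):
  V(3,0) = 2.315336; V(3,1) = 0.526618; V(3,2) = 0.000000; V(3,3) = 0.000000
Backward induction: V(k, i) = exp(-r*dt) * [p * V(k+1, i) + (1-p) * V(k+1, i+1)].
  V(2,0) = exp(-r*dt) * [p*2.315336 + (1-p)*0.526618] = 1.276708
  V(2,1) = exp(-r*dt) * [p*0.526618 + (1-p)*0.000000] = 0.223372
  V(2,2) = exp(-r*dt) * [p*0.000000 + (1-p)*0.000000] = 0.000000
  V(1,0) = exp(-r*dt) * [p*1.276708 + (1-p)*0.223372] = 0.666502
  V(1,1) = exp(-r*dt) * [p*0.223372 + (1-p)*0.000000] = 0.094746
  V(0,0) = exp(-r*dt) * [p*0.666502 + (1-p)*0.094746] = 0.335713


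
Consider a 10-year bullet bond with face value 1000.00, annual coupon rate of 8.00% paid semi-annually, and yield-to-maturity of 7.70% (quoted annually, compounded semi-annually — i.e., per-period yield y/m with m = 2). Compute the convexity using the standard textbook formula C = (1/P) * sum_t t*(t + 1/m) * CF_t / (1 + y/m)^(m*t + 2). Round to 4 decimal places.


Answer: Convexity = 60.7297

Derivation:
Coupon per period c = face * coupon_rate / m = 40.000000
Periods per year m = 2; per-period yield y/m = 0.038500
Number of cashflows N = 20
Cashflows (t years, CF_t, discount factor 1/(1+y/m)^(m*t), PV):
  t = 0.5000: CF_t = 40.000000, DF = 0.962927, PV = 38.517092
  t = 1.0000: CF_t = 40.000000, DF = 0.927229, PV = 37.089159
  t = 1.5000: CF_t = 40.000000, DF = 0.892854, PV = 35.714164
  t = 2.0000: CF_t = 40.000000, DF = 0.859754, PV = 34.390143
  t = 2.5000: CF_t = 40.000000, DF = 0.827880, PV = 33.115208
  t = 3.0000: CF_t = 40.000000, DF = 0.797188, PV = 31.887538
  t = 3.5000: CF_t = 40.000000, DF = 0.767635, PV = 30.705381
  t = 4.0000: CF_t = 40.000000, DF = 0.739176, PV = 29.567049
  t = 4.5000: CF_t = 40.000000, DF = 0.711773, PV = 28.470919
  t = 5.0000: CF_t = 40.000000, DF = 0.685386, PV = 27.415425
  t = 5.5000: CF_t = 40.000000, DF = 0.659977, PV = 26.399061
  t = 6.0000: CF_t = 40.000000, DF = 0.635509, PV = 25.420377
  t = 6.5000: CF_t = 40.000000, DF = 0.611949, PV = 24.477975
  t = 7.0000: CF_t = 40.000000, DF = 0.589263, PV = 23.570510
  t = 7.5000: CF_t = 40.000000, DF = 0.567417, PV = 22.696688
  t = 8.0000: CF_t = 40.000000, DF = 0.546381, PV = 21.855260
  t = 8.5000: CF_t = 40.000000, DF = 0.526126, PV = 21.045026
  t = 9.0000: CF_t = 40.000000, DF = 0.506621, PV = 20.264831
  t = 9.5000: CF_t = 40.000000, DF = 0.487839, PV = 19.513559
  t = 10.0000: CF_t = 1040.000000, DF = 0.469753, PV = 488.543593
Price P = sum_t PV_t = 1020.658956
Convexity numerator sum_t t*(t + 1/m) * CF_t / (1+y/m)^(m*t + 2):
  t = 0.5000: term = 17.857082
  t = 1.0000: term = 51.585215
  t = 1.5000: term = 99.345624
  t = 2.0000: term = 159.437689
  t = 2.5000: term = 230.290355
  t = 3.0000: term = 310.454017
  t = 3.5000: term = 398.592864
  t = 4.0000: term = 493.477650
  t = 4.5000: term = 593.978876
  t = 5.0000: term = 699.060357
  t = 5.5000: term = 807.773162
  t = 6.0000: term = 919.249889
  t = 6.5000: term = 1032.699282
  t = 7.0000: term = 1147.401150
  t = 7.5000: term = 1262.701589
  t = 8.0000: term = 1378.008474
  t = 8.5000: term = 1492.787225
  t = 9.0000: term = 1606.556815
  t = 9.5000: term = 1718.886016
  t = 10.0000: term = 47564.136765
Convexity = (1/P) * sum = 61984.280095 / 1020.658956 = 60.729669


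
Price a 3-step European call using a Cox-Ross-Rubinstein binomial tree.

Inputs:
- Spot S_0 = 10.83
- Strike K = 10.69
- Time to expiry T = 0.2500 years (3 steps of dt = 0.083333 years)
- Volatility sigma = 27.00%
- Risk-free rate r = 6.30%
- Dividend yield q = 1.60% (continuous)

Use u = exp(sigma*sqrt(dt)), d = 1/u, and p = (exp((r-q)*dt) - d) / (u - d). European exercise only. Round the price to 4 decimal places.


dt = T/N = 0.083333
u = exp(sigma*sqrt(dt)) = 1.081060; d = 1/u = 0.925018
p = (exp((r-q)*dt) - d) / (u - d) = 0.505674
Discount per step: exp(-r*dt) = 0.994764
Stock lattice S(k, i) with i counting down-moves:
  k=0: S(0,0) = 10.8300
  k=1: S(1,0) = 11.7079; S(1,1) = 10.0179
  k=2: S(2,0) = 12.6569; S(2,1) = 10.8300; S(2,2) = 9.2668
  k=3: S(3,0) = 13.6829; S(3,1) = 11.7079; S(3,2) = 10.0179; S(3,3) = 8.5719
Terminal payoffs V(N, i) = max(S_T - K, 0):
  V(3,0) = 2.992901; V(3,1) = 1.017883; V(3,2) = 0.000000; V(3,3) = 0.000000
Backward induction: V(k, i) = exp(-r*dt) * [p * V(k+1, i) + (1-p) * V(k+1, i+1)].
  V(2,0) = exp(-r*dt) * [p*2.992901 + (1-p)*1.017883] = 2.006038
  V(2,1) = exp(-r*dt) * [p*1.017883 + (1-p)*0.000000] = 0.512021
  V(2,2) = exp(-r*dt) * [p*0.000000 + (1-p)*0.000000] = 0.000000
  V(1,0) = exp(-r*dt) * [p*2.006038 + (1-p)*0.512021] = 1.260869
  V(1,1) = exp(-r*dt) * [p*0.512021 + (1-p)*0.000000] = 0.257560
  V(0,0) = exp(-r*dt) * [p*1.260869 + (1-p)*0.257560] = 0.760901

Answer: Price = V(0,0) = 0.7609


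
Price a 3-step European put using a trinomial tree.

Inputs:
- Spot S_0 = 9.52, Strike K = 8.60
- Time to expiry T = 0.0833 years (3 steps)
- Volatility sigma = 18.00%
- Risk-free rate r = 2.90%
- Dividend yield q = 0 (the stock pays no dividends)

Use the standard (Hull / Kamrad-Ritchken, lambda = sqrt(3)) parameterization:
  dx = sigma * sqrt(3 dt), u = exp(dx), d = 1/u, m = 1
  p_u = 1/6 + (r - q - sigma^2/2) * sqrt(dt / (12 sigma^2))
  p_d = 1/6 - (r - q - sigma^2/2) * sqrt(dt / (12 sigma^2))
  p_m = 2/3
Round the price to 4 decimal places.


Answer: Price = V(0,0) = 0.0030

Derivation:
dt = T/N = 0.027767; dx = sigma*sqrt(3*dt) = 0.051951
u = exp(dx) = 1.053324; d = 1/u = 0.949375
p_u = 0.170087, p_m = 0.666667, p_d = 0.163246
Discount per step: exp(-r*dt) = 0.999195
Stock lattice S(k, j) with j the centered position index:
  k=0: S(0,+0) = 9.5200
  k=1: S(1,-1) = 9.0381; S(1,+0) = 9.5200; S(1,+1) = 10.0276
  k=2: S(2,-2) = 8.5805; S(2,-1) = 9.0381; S(2,+0) = 9.5200; S(2,+1) = 10.0276; S(2,+2) = 10.5624
  k=3: S(3,-3) = 8.1461; S(3,-2) = 8.5805; S(3,-1) = 9.0381; S(3,+0) = 9.5200; S(3,+1) = 10.0276; S(3,+2) = 10.5624; S(3,+3) = 11.1256
Terminal payoffs V(N, j) = max(K - S_T, 0):
  V(3,-3) = 0.453882; V(3,-2) = 0.019497; V(3,-1) = 0.000000; V(3,+0) = 0.000000; V(3,+1) = 0.000000; V(3,+2) = 0.000000; V(3,+3) = 0.000000
Backward induction: V(k, j) = exp(-r*dt) * [p_u * V(k+1, j+1) + p_m * V(k+1, j) + p_d * V(k+1, j-1)]
  V(2,-2) = exp(-r*dt) * [p_u*0.000000 + p_m*0.019497 + p_d*0.453882] = 0.087022
  V(2,-1) = exp(-r*dt) * [p_u*0.000000 + p_m*0.000000 + p_d*0.019497] = 0.003180
  V(2,+0) = exp(-r*dt) * [p_u*0.000000 + p_m*0.000000 + p_d*0.000000] = 0.000000
  V(2,+1) = exp(-r*dt) * [p_u*0.000000 + p_m*0.000000 + p_d*0.000000] = 0.000000
  V(2,+2) = exp(-r*dt) * [p_u*0.000000 + p_m*0.000000 + p_d*0.000000] = 0.000000
  V(1,-1) = exp(-r*dt) * [p_u*0.000000 + p_m*0.003180 + p_d*0.087022] = 0.016313
  V(1,+0) = exp(-r*dt) * [p_u*0.000000 + p_m*0.000000 + p_d*0.003180] = 0.000519
  V(1,+1) = exp(-r*dt) * [p_u*0.000000 + p_m*0.000000 + p_d*0.000000] = 0.000000
  V(0,+0) = exp(-r*dt) * [p_u*0.000000 + p_m*0.000519 + p_d*0.016313] = 0.003006


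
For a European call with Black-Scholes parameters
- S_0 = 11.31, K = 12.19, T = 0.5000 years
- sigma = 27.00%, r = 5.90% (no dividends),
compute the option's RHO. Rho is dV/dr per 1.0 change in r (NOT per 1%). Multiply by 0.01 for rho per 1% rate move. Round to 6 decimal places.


d1 = -0.1424880575; d2 = -0.3334068885
phi(d1) = 0.3949129349; exp(-qT) = 1.0000000000; exp(-rT) = 0.9709308776
N(d2) = 0.3694135821
Rho = K*T*exp(-rT)*N(d2) = 12.1900 * 0.5000 * 0.9709308776 * 0.3694135821 = 2.186124

Answer: Rho = 2.186124


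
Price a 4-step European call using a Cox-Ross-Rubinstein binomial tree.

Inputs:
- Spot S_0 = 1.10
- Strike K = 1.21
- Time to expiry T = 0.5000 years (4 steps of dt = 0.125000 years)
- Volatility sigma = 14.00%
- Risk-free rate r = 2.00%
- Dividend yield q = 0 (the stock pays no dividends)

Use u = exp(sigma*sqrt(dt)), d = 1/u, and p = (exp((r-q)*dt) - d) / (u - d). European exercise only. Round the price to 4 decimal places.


dt = T/N = 0.125000
u = exp(sigma*sqrt(dt)) = 1.050743; d = 1/u = 0.951708
p = (exp((r-q)*dt) - d) / (u - d) = 0.512903
Discount per step: exp(-r*dt) = 0.997503
Stock lattice S(k, i) with i counting down-moves:
  k=0: S(0,0) = 1.1000
  k=1: S(1,0) = 1.1558; S(1,1) = 1.0469
  k=2: S(2,0) = 1.2145; S(2,1) = 1.1000; S(2,2) = 0.9963
  k=3: S(3,0) = 1.2761; S(3,1) = 1.1558; S(3,2) = 1.0469; S(3,3) = 0.9482
  k=4: S(4,0) = 1.3408; S(4,1) = 1.2145; S(4,2) = 1.1000; S(4,3) = 0.9963; S(4,4) = 0.9024
Terminal payoffs V(N, i) = max(S_T - K, 0):
  V(4,0) = 0.130845; V(4,1) = 0.004467; V(4,2) = 0.000000; V(4,3) = 0.000000; V(4,4) = 0.000000
Backward induction: V(k, i) = exp(-r*dt) * [p * V(k+1, i) + (1-p) * V(k+1, i+1)].
  V(3,0) = exp(-r*dt) * [p*0.130845 + (1-p)*0.004467] = 0.069114
  V(3,1) = exp(-r*dt) * [p*0.004467 + (1-p)*0.000000] = 0.002285
  V(3,2) = exp(-r*dt) * [p*0.000000 + (1-p)*0.000000] = 0.000000
  V(3,3) = exp(-r*dt) * [p*0.000000 + (1-p)*0.000000] = 0.000000
  V(2,0) = exp(-r*dt) * [p*0.069114 + (1-p)*0.002285] = 0.036470
  V(2,1) = exp(-r*dt) * [p*0.002285 + (1-p)*0.000000] = 0.001169
  V(2,2) = exp(-r*dt) * [p*0.000000 + (1-p)*0.000000] = 0.000000
  V(1,0) = exp(-r*dt) * [p*0.036470 + (1-p)*0.001169] = 0.019227
  V(1,1) = exp(-r*dt) * [p*0.001169 + (1-p)*0.000000] = 0.000598
  V(0,0) = exp(-r*dt) * [p*0.019227 + (1-p)*0.000598] = 0.010128

Answer: Price = V(0,0) = 0.0101


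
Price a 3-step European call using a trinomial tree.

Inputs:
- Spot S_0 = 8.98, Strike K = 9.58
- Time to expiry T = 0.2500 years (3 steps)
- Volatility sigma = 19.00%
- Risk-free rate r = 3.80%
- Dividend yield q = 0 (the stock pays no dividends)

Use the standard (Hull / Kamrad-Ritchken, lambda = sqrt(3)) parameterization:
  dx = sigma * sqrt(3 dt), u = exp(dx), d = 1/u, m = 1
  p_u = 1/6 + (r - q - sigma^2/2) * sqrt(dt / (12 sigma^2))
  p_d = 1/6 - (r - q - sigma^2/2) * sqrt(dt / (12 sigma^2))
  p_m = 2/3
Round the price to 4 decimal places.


Answer: Price = V(0,0) = 0.1632

Derivation:
dt = T/N = 0.083333; dx = sigma*sqrt(3*dt) = 0.095000
u = exp(dx) = 1.099659; d = 1/u = 0.909373
p_u = 0.175417, p_m = 0.666667, p_d = 0.157917
Discount per step: exp(-r*dt) = 0.996838
Stock lattice S(k, j) with j the centered position index:
  k=0: S(0,+0) = 8.9800
  k=1: S(1,-1) = 8.1662; S(1,+0) = 8.9800; S(1,+1) = 9.8749
  k=2: S(2,-2) = 7.4261; S(2,-1) = 8.1662; S(2,+0) = 8.9800; S(2,+1) = 9.8749; S(2,+2) = 10.8591
  k=3: S(3,-3) = 6.7531; S(3,-2) = 7.4261; S(3,-1) = 8.1662; S(3,+0) = 8.9800; S(3,+1) = 9.8749; S(3,+2) = 10.8591; S(3,+3) = 11.9413
Terminal payoffs V(N, j) = max(S_T - K, 0):
  V(3,-3) = 0.000000; V(3,-2) = 0.000000; V(3,-1) = 0.000000; V(3,+0) = 0.000000; V(3,+1) = 0.294937; V(3,+2) = 1.279061; V(3,+3) = 2.361263
Backward induction: V(k, j) = exp(-r*dt) * [p_u * V(k+1, j+1) + p_m * V(k+1, j) + p_d * V(k+1, j-1)]
  V(2,-2) = exp(-r*dt) * [p_u*0.000000 + p_m*0.000000 + p_d*0.000000] = 0.000000
  V(2,-1) = exp(-r*dt) * [p_u*0.000000 + p_m*0.000000 + p_d*0.000000] = 0.000000
  V(2,+0) = exp(-r*dt) * [p_u*0.294937 + p_m*0.000000 + p_d*0.000000] = 0.051573
  V(2,+1) = exp(-r*dt) * [p_u*1.279061 + p_m*0.294937 + p_d*0.000000] = 0.419662
  V(2,+2) = exp(-r*dt) * [p_u*2.361263 + p_m*1.279061 + p_d*0.294937] = 1.309335
  V(1,-1) = exp(-r*dt) * [p_u*0.051573 + p_m*0.000000 + p_d*0.000000] = 0.009018
  V(1,+0) = exp(-r*dt) * [p_u*0.419662 + p_m*0.051573 + p_d*0.000000] = 0.107656
  V(1,+1) = exp(-r*dt) * [p_u*1.309335 + p_m*0.419662 + p_d*0.051573] = 0.515962
  V(0,+0) = exp(-r*dt) * [p_u*0.515962 + p_m*0.107656 + p_d*0.009018] = 0.163186


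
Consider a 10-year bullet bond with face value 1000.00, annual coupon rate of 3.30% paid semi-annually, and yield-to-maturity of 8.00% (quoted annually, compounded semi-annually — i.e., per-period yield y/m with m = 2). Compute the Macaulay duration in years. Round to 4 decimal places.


Answer: Macaulay duration = 8.2224 years

Derivation:
Coupon per period c = face * coupon_rate / m = 16.500000
Periods per year m = 2; per-period yield y/m = 0.040000
Number of cashflows N = 20
Cashflows (t years, CF_t, discount factor 1/(1+y/m)^(m*t), PV):
  t = 0.5000: CF_t = 16.500000, DF = 0.961538, PV = 15.865385
  t = 1.0000: CF_t = 16.500000, DF = 0.924556, PV = 15.255178
  t = 1.5000: CF_t = 16.500000, DF = 0.888996, PV = 14.668440
  t = 2.0000: CF_t = 16.500000, DF = 0.854804, PV = 14.104269
  t = 2.5000: CF_t = 16.500000, DF = 0.821927, PV = 13.561797
  t = 3.0000: CF_t = 16.500000, DF = 0.790315, PV = 13.040190
  t = 3.5000: CF_t = 16.500000, DF = 0.759918, PV = 12.538644
  t = 4.0000: CF_t = 16.500000, DF = 0.730690, PV = 12.056388
  t = 4.5000: CF_t = 16.500000, DF = 0.702587, PV = 11.592681
  t = 5.0000: CF_t = 16.500000, DF = 0.675564, PV = 11.146809
  t = 5.5000: CF_t = 16.500000, DF = 0.649581, PV = 10.718085
  t = 6.0000: CF_t = 16.500000, DF = 0.624597, PV = 10.305851
  t = 6.5000: CF_t = 16.500000, DF = 0.600574, PV = 9.909472
  t = 7.0000: CF_t = 16.500000, DF = 0.577475, PV = 9.528339
  t = 7.5000: CF_t = 16.500000, DF = 0.555265, PV = 9.161864
  t = 8.0000: CF_t = 16.500000, DF = 0.533908, PV = 8.809485
  t = 8.5000: CF_t = 16.500000, DF = 0.513373, PV = 8.470659
  t = 9.0000: CF_t = 16.500000, DF = 0.493628, PV = 8.144864
  t = 9.5000: CF_t = 16.500000, DF = 0.474642, PV = 7.831600
  t = 10.0000: CF_t = 1016.500000, DF = 0.456387, PV = 463.917331
Price P = sum_t PV_t = 680.627331
Macaulay numerator sum_t t * PV_t:
  t * PV_t at t = 0.5000: 7.932692
  t * PV_t at t = 1.0000: 15.255178
  t * PV_t at t = 1.5000: 22.002660
  t * PV_t at t = 2.0000: 28.208538
  t * PV_t at t = 2.5000: 33.904493
  t * PV_t at t = 3.0000: 39.120569
  t * PV_t at t = 3.5000: 43.885254
  t * PV_t at t = 4.0000: 48.225554
  t * PV_t at t = 4.5000: 52.167065
  t * PV_t at t = 5.0000: 55.734044
  t * PV_t at t = 5.5000: 58.949470
  t * PV_t at t = 6.0000: 61.835108
  t * PV_t at t = 6.5000: 64.411571
  t * PV_t at t = 7.0000: 66.698372
  t * PV_t at t = 7.5000: 68.713982
  t * PV_t at t = 8.0000: 70.475879
  t * PV_t at t = 8.5000: 72.000598
  t * PV_t at t = 9.0000: 73.303776
  t * PV_t at t = 9.5000: 74.400200
  t * PV_t at t = 10.0000: 4639.173308
Macaulay duration D = (sum_t t * PV_t) / P = 5596.398310 / 680.627331 = 8.222412


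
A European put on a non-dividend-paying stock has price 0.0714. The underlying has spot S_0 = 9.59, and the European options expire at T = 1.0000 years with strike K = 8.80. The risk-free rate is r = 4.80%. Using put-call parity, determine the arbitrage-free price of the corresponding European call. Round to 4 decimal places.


Put-call parity: C - P = S_0 * exp(-qT) - K * exp(-rT).
S_0 * exp(-qT) = 9.5900 * 1.00000000 = 9.59000000
K * exp(-rT) = 8.8000 * 0.95313379 = 8.38757733
C = P + S*exp(-qT) - K*exp(-rT)
C = 0.0714 + 9.59000000 - 8.38757733 = 1.2738

Answer: Call price = 1.2738


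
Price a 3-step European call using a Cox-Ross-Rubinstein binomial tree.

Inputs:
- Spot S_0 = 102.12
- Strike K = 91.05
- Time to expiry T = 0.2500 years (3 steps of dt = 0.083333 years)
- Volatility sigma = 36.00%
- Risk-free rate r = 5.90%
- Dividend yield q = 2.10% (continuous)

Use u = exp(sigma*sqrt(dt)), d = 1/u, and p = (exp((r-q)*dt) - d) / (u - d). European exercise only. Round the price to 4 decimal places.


Answer: Price = V(0,0) = 14.0058

Derivation:
dt = T/N = 0.083333
u = exp(sigma*sqrt(dt)) = 1.109515; d = 1/u = 0.901295
p = (exp((r-q)*dt) - d) / (u - d) = 0.489275
Discount per step: exp(-r*dt) = 0.995095
Stock lattice S(k, i) with i counting down-moves:
  k=0: S(0,0) = 102.1200
  k=1: S(1,0) = 113.3037; S(1,1) = 92.0402
  k=2: S(2,0) = 125.7121; S(2,1) = 102.1200; S(2,2) = 82.9553
  k=3: S(3,0) = 139.4795; S(3,1) = 113.3037; S(3,2) = 92.0402; S(3,3) = 74.7672
Terminal payoffs V(N, i) = max(S_T - K, 0):
  V(3,0) = 48.429514; V(3,1) = 22.253679; V(3,2) = 0.990210; V(3,3) = 0.000000
Backward induction: V(k, i) = exp(-r*dt) * [p * V(k+1, i) + (1-p) * V(k+1, i+1)].
  V(2,0) = exp(-r*dt) * [p*48.429514 + (1-p)*22.253679] = 34.888900
  V(2,1) = exp(-r*dt) * [p*22.253679 + (1-p)*0.990210] = 11.338010
  V(2,2) = exp(-r*dt) * [p*0.990210 + (1-p)*0.000000] = 0.482109
  V(1,0) = exp(-r*dt) * [p*34.888900 + (1-p)*11.338010] = 22.748747
  V(1,1) = exp(-r*dt) * [p*11.338010 + (1-p)*0.482109] = 5.765214
  V(0,0) = exp(-r*dt) * [p*22.748747 + (1-p)*5.765214] = 14.005800


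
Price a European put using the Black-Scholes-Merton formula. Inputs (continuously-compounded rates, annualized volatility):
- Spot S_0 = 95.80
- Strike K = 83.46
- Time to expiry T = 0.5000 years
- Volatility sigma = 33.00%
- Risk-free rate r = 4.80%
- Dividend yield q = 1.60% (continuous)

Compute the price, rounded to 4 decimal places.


Answer: Price = 3.1285

Derivation:
d1 = (ln(S/K) + (r - q + 0.5*sigma^2) * T) / (sigma * sqrt(T)) = 0.77618987
d2 = d1 - sigma * sqrt(T) = 0.54284463
exp(-rT) = 0.97628571; exp(-qT) = 0.99203191
P = K * exp(-rT) * N(-d2) - S_0 * exp(-qT) * N(-d1)
N(-d1) = 0.21881844; N(-d2) = 0.29361839
P = 83.4600 * 0.97628571 * 0.29361839 - 95.8000 * 0.99203191 * 0.21881844 = 3.1285


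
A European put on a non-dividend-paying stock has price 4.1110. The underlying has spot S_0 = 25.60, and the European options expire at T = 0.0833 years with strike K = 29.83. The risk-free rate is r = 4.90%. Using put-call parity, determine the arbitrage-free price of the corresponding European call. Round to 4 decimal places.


Answer: Call price = 0.0025

Derivation:
Put-call parity: C - P = S_0 * exp(-qT) - K * exp(-rT).
S_0 * exp(-qT) = 25.6000 * 1.00000000 = 25.60000000
K * exp(-rT) = 29.8300 * 0.99592662 = 29.70849104
C = P + S*exp(-qT) - K*exp(-rT)
C = 4.1110 + 25.60000000 - 29.70849104 = 0.0025


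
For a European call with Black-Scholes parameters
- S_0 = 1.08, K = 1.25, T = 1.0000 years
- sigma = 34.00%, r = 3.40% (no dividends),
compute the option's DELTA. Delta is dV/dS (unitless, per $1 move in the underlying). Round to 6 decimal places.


Answer: Delta = 0.436461

Derivation:
d1 = -0.1599485593; d2 = -0.4999485593
phi(d1) = 0.3938716028; exp(-qT) = 1.0000000000; exp(-rT) = 0.9665715046
N(d1) = 0.4364607980
Delta = exp(-qT) * N(d1) = 1.0000000000 * 0.4364607980 = 0.436461


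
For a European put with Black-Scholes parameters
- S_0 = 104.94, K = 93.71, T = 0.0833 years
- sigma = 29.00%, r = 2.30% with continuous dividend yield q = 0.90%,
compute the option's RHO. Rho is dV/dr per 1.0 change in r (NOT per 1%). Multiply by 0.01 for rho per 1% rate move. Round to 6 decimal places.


Answer: Rho = -0.722177

Derivation:
d1 = 1.4080545035; d2 = 1.3243554593
phi(d1) = 0.1480437745; exp(-qT) = 0.9992505810; exp(-rT) = 0.9980859342
N(-d2) = 0.0926925099
Rho = -K*T*exp(-rT)*N(-d2) = -93.7100 * 0.0833 * 0.9980859342 * 0.0926925099 = -0.722177


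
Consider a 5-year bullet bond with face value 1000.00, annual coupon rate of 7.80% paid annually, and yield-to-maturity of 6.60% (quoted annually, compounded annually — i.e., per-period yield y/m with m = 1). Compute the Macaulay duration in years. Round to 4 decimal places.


Coupon per period c = face * coupon_rate / m = 78.000000
Periods per year m = 1; per-period yield y/m = 0.066000
Number of cashflows N = 5
Cashflows (t years, CF_t, discount factor 1/(1+y/m)^(m*t), PV):
  t = 1.0000: CF_t = 78.000000, DF = 0.938086, PV = 73.170732
  t = 2.0000: CF_t = 78.000000, DF = 0.880006, PV = 68.640461
  t = 3.0000: CF_t = 78.000000, DF = 0.825521, PV = 64.390677
  t = 4.0000: CF_t = 78.000000, DF = 0.774410, PV = 60.404012
  t = 5.0000: CF_t = 1078.000000, DF = 0.726464, PV = 783.127974
Price P = sum_t PV_t = 1049.733855
Macaulay numerator sum_t t * PV_t:
  t * PV_t at t = 1.0000: 73.170732
  t * PV_t at t = 2.0000: 137.280923
  t * PV_t at t = 3.0000: 193.172030
  t * PV_t at t = 4.0000: 241.616047
  t * PV_t at t = 5.0000: 3915.639868
Macaulay duration D = (sum_t t * PV_t) / P = 4560.879599 / 1049.733855 = 4.344796

Answer: Macaulay duration = 4.3448 years


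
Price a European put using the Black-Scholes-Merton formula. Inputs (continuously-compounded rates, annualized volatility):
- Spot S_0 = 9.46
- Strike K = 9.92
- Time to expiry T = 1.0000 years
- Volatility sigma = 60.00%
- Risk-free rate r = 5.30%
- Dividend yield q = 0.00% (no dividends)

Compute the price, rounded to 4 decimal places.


Answer: Price = 2.1988

Derivation:
d1 = (ln(S/K) + (r - q + 0.5*sigma^2) * T) / (sigma * sqrt(T)) = 0.30919910
d2 = d1 - sigma * sqrt(T) = -0.29080090
exp(-rT) = 0.94838001; exp(-qT) = 1.00000000
P = K * exp(-rT) * N(-d2) - S_0 * exp(-qT) * N(-d1)
N(-d1) = 0.37858504; N(-d2) = 0.61439820
P = 9.9200 * 0.94838001 * 0.61439820 - 9.4600 * 1.00000000 * 0.37858504 = 2.1988


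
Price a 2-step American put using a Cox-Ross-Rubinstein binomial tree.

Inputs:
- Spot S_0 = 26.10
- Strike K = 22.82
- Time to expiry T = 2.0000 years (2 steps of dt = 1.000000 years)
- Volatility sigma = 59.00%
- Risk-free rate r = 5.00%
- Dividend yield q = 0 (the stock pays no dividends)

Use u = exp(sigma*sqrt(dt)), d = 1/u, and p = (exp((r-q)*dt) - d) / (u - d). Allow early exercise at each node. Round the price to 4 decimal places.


dt = T/N = 1.000000
u = exp(sigma*sqrt(dt)) = 1.803988; d = 1/u = 0.554327
p = (exp((r-q)*dt) - d) / (u - d) = 0.397663
Discount per step: exp(-r*dt) = 0.951229
Stock lattice S(k, i) with i counting down-moves:
  k=0: S(0,0) = 26.1000
  k=1: S(1,0) = 47.0841; S(1,1) = 14.4679
  k=2: S(2,0) = 84.9392; S(2,1) = 26.1000; S(2,2) = 8.0200
Terminal payoffs V(N, i) = max(K - S_T, 0):
  V(2,0) = 0.000000; V(2,1) = 0.000000; V(2,2) = 14.800025
Backward induction: V(k, i) = exp(-r*dt) * [p * V(k+1, i) + (1-p) * V(k+1, i+1)]; then take max(V_cont, immediate exercise) for American.
  V(1,0) = exp(-r*dt) * [p*0.000000 + (1-p)*0.000000] = 0.000000; exercise = 0.000000; V(1,0) = max -> 0.000000
  V(1,1) = exp(-r*dt) * [p*0.000000 + (1-p)*14.800025] = 8.479834; exercise = 8.352058; V(1,1) = max -> 8.479834
  V(0,0) = exp(-r*dt) * [p*0.000000 + (1-p)*8.479834] = 4.858613; exercise = 0.000000; V(0,0) = max -> 4.858613

Answer: Price = V(0,0) = 4.8586


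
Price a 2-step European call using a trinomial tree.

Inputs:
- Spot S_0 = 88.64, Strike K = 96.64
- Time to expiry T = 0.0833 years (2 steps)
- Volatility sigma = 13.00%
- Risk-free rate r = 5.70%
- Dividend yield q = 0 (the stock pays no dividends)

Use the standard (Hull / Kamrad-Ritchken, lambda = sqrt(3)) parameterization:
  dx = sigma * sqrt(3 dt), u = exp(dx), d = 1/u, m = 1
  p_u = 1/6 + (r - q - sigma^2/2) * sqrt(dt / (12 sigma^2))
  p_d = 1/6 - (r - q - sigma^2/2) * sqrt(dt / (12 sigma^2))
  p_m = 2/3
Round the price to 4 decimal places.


dt = T/N = 0.041650; dx = sigma*sqrt(3*dt) = 0.045953
u = exp(dx) = 1.047025; d = 1/u = 0.955087
p_u = 0.188669, p_m = 0.666667, p_d = 0.144665
Discount per step: exp(-r*dt) = 0.997629
Stock lattice S(k, j) with j the centered position index:
  k=0: S(0,+0) = 88.6400
  k=1: S(1,-1) = 84.6589; S(1,+0) = 88.6400; S(1,+1) = 92.8083
  k=2: S(2,-2) = 80.8566; S(2,-1) = 84.6589; S(2,+0) = 88.6400; S(2,+1) = 92.8083; S(2,+2) = 97.1726
Terminal payoffs V(N, j) = max(S_T - K, 0):
  V(2,-2) = 0.000000; V(2,-1) = 0.000000; V(2,+0) = 0.000000; V(2,+1) = 0.000000; V(2,+2) = 0.532594
Backward induction: V(k, j) = exp(-r*dt) * [p_u * V(k+1, j+1) + p_m * V(k+1, j) + p_d * V(k+1, j-1)]
  V(1,-1) = exp(-r*dt) * [p_u*0.000000 + p_m*0.000000 + p_d*0.000000] = 0.000000
  V(1,+0) = exp(-r*dt) * [p_u*0.000000 + p_m*0.000000 + p_d*0.000000] = 0.000000
  V(1,+1) = exp(-r*dt) * [p_u*0.532594 + p_m*0.000000 + p_d*0.000000] = 0.100246
  V(0,+0) = exp(-r*dt) * [p_u*0.100246 + p_m*0.000000 + p_d*0.000000] = 0.018868

Answer: Price = V(0,0) = 0.0189


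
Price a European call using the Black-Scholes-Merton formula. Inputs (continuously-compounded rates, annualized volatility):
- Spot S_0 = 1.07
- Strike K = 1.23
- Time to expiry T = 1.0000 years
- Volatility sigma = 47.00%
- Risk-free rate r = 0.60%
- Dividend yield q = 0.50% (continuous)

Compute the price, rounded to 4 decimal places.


d1 = (ln(S/K) + (r - q + 0.5*sigma^2) * T) / (sigma * sqrt(T)) = -0.05937345
d2 = d1 - sigma * sqrt(T) = -0.52937345
exp(-rT) = 0.99401796; exp(-qT) = 0.99501248
C = S_0 * exp(-qT) * N(d1) - K * exp(-rT) * N(d2)
N(d1) = 0.47632733; N(d2) = 0.29827321
C = 1.0700 * 0.99501248 * 0.47632733 - 1.2300 * 0.99401796 * 0.29827321 = 0.1424

Answer: Price = 0.1424


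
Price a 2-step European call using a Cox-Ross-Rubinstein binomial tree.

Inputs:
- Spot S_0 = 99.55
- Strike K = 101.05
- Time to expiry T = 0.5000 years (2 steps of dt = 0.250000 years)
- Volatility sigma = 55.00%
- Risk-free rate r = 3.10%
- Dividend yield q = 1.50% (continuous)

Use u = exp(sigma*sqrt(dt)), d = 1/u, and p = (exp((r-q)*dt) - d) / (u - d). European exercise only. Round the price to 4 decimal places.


dt = T/N = 0.250000
u = exp(sigma*sqrt(dt)) = 1.316531; d = 1/u = 0.759572
p = (exp((r-q)*dt) - d) / (u - d) = 0.438876
Discount per step: exp(-r*dt) = 0.992280
Stock lattice S(k, i) with i counting down-moves:
  k=0: S(0,0) = 99.5500
  k=1: S(1,0) = 131.0606; S(1,1) = 75.6154
  k=2: S(2,0) = 172.5453; S(2,1) = 99.5500; S(2,2) = 57.4354
Terminal payoffs V(N, i) = max(S_T - K, 0):
  V(2,0) = 71.495338; V(2,1) = 0.000000; V(2,2) = 0.000000
Backward induction: V(k, i) = exp(-r*dt) * [p * V(k+1, i) + (1-p) * V(k+1, i+1)].
  V(1,0) = exp(-r*dt) * [p*71.495338 + (1-p)*0.000000] = 31.135370
  V(1,1) = exp(-r*dt) * [p*0.000000 + (1-p)*0.000000] = 0.000000
  V(0,0) = exp(-r*dt) * [p*31.135370 + (1-p)*0.000000] = 13.559084

Answer: Price = V(0,0) = 13.5591


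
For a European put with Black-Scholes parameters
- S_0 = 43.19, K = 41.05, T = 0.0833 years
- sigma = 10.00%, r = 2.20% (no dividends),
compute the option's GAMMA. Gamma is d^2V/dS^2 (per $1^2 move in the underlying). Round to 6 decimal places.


d1 = 1.8386712726; d2 = 1.8098095332
phi(d1) = 0.0735864365; exp(-qT) = 1.0000000000; exp(-rT) = 0.9981690782
Gamma = exp(-qT) * phi(d1) / (S * sigma * sqrt(T)) = 1.0000000000 * 0.0735864365 / (43.1900 * 0.1000 * 0.2886173938) = 0.059033

Answer: Gamma = 0.059033


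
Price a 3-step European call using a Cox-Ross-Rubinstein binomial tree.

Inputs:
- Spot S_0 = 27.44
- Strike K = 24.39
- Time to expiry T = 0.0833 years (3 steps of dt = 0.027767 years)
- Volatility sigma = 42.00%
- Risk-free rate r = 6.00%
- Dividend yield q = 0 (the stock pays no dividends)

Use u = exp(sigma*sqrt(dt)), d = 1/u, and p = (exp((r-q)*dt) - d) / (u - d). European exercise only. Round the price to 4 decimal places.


dt = T/N = 0.027767
u = exp(sigma*sqrt(dt)) = 1.072493; d = 1/u = 0.932407
p = (exp((r-q)*dt) - d) / (u - d) = 0.494413
Discount per step: exp(-r*dt) = 0.998335
Stock lattice S(k, i) with i counting down-moves:
  k=0: S(0,0) = 27.4400
  k=1: S(1,0) = 29.4292; S(1,1) = 25.5852
  k=2: S(2,0) = 31.5626; S(2,1) = 27.4400; S(2,2) = 23.8559
  k=3: S(3,0) = 33.8507; S(3,1) = 29.4292; S(3,2) = 25.5852; S(3,3) = 22.2434
Terminal payoffs V(N, i) = max(S_T - K, 0):
  V(3,0) = 9.460704; V(3,1) = 5.039212; V(3,2) = 1.195245; V(3,3) = 0.000000
Backward induction: V(k, i) = exp(-r*dt) * [p * V(k+1, i) + (1-p) * V(k+1, i+1)].
  V(2,0) = exp(-r*dt) * [p*9.460704 + (1-p)*5.039212] = 7.213229
  V(2,1) = exp(-r*dt) * [p*5.039212 + (1-p)*1.195245] = 3.090600
  V(2,2) = exp(-r*dt) * [p*1.195245 + (1-p)*0.000000] = 0.589961
  V(1,0) = exp(-r*dt) * [p*7.213229 + (1-p)*3.090600] = 5.120345
  V(1,1) = exp(-r*dt) * [p*3.090600 + (1-p)*0.589961] = 1.823270
  V(0,0) = exp(-r*dt) * [p*5.120345 + (1-p)*1.823270] = 3.447639

Answer: Price = V(0,0) = 3.4476


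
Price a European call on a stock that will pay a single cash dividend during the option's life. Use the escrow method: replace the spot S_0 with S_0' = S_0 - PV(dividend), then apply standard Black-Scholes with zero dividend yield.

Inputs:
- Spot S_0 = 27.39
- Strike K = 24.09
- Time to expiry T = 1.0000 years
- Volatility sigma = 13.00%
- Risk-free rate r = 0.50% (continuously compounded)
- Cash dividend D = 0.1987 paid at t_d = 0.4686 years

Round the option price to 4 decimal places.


Answer: Price = 3.5141

Derivation:
PV(D) = D * exp(-r * t_d) = 0.1987 * 0.99765974 = 0.19823499
S_0' = S_0 - PV(D) = 27.3900 - 0.19823499 = 27.19176501
d1 = (ln(S_0'/K) + (r + sigma^2/2)*T) / (sigma*sqrt(T)) = 1.03513349
d2 = d1 - sigma*sqrt(T) = 0.90513349
exp(-rT) = 0.99501248
N(d1) = 0.84969671; N(d2) = 0.81730266
C = S_0' * N(d1) - K * exp(-rT) * N(d2) = 27.19176501 * 0.84969671 - 24.0900 * 0.99501248 * 0.81730266 = 3.5141


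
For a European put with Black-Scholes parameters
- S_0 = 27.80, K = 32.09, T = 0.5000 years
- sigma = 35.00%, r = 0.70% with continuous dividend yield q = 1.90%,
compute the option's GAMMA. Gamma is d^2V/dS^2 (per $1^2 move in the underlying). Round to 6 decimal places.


Answer: Gamma = 0.051178

Derivation:
d1 = -0.4803616152; d2 = -0.7278489886
phi(d1) = 0.3554707990; exp(-qT) = 0.9905449824; exp(-rT) = 0.9965061179
Gamma = exp(-qT) * phi(d1) / (S * sigma * sqrt(T)) = 0.9905449824 * 0.3554707990 / (27.8000 * 0.3500 * 0.7071067812) = 0.051178


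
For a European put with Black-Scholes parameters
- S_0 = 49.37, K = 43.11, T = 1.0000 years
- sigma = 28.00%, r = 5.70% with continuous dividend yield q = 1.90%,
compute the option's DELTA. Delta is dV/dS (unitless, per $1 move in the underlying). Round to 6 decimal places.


d1 = 0.7599570125; d2 = 0.4799570125
phi(d1) = 0.2988821700; exp(-qT) = 0.9811793622; exp(-rT) = 0.9445940694
N(-d1) = 0.2236401404
Delta = -exp(-qT) * N(-d1) = -0.9811793622 * 0.2236401404 = -0.219431

Answer: Delta = -0.219431


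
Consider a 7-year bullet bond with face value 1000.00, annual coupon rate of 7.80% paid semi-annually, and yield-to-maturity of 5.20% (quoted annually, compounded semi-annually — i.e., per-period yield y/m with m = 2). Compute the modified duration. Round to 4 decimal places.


Coupon per period c = face * coupon_rate / m = 39.000000
Periods per year m = 2; per-period yield y/m = 0.026000
Number of cashflows N = 14
Cashflows (t years, CF_t, discount factor 1/(1+y/m)^(m*t), PV):
  t = 0.5000: CF_t = 39.000000, DF = 0.974659, PV = 38.011696
  t = 1.0000: CF_t = 39.000000, DF = 0.949960, PV = 37.048437
  t = 1.5000: CF_t = 39.000000, DF = 0.925887, PV = 36.109587
  t = 2.0000: CF_t = 39.000000, DF = 0.902424, PV = 35.194530
  t = 2.5000: CF_t = 39.000000, DF = 0.879555, PV = 34.302660
  t = 3.0000: CF_t = 39.000000, DF = 0.857266, PV = 33.433392
  t = 3.5000: CF_t = 39.000000, DF = 0.835542, PV = 32.586152
  t = 4.0000: CF_t = 39.000000, DF = 0.814369, PV = 31.760382
  t = 4.5000: CF_t = 39.000000, DF = 0.793732, PV = 30.955538
  t = 5.0000: CF_t = 39.000000, DF = 0.773618, PV = 30.171090
  t = 5.5000: CF_t = 39.000000, DF = 0.754013, PV = 29.406520
  t = 6.0000: CF_t = 39.000000, DF = 0.734906, PV = 28.661326
  t = 6.5000: CF_t = 39.000000, DF = 0.716282, PV = 27.935016
  t = 7.0000: CF_t = 1039.000000, DF = 0.698131, PV = 725.358153
Price P = sum_t PV_t = 1150.934479
First compute Macaulay numerator sum_t t * PV_t:
  t * PV_t at t = 0.5000: 19.005848
  t * PV_t at t = 1.0000: 37.048437
  t * PV_t at t = 1.5000: 54.164381
  t * PV_t at t = 2.0000: 70.389059
  t * PV_t at t = 2.5000: 85.756651
  t * PV_t at t = 3.0000: 100.300176
  t * PV_t at t = 3.5000: 114.051533
  t * PV_t at t = 4.0000: 127.041529
  t * PV_t at t = 4.5000: 139.299922
  t * PV_t at t = 5.0000: 150.855450
  t * PV_t at t = 5.5000: 161.735862
  t * PV_t at t = 6.0000: 171.967956
  t * PV_t at t = 6.5000: 181.577601
  t * PV_t at t = 7.0000: 5077.507069
Macaulay duration D = 6490.701473 / 1150.934479 = 5.639506
Modified duration = D / (1 + y/m) = 5.639506 / (1 + 0.026000) = 5.496594

Answer: Modified duration = 5.4966


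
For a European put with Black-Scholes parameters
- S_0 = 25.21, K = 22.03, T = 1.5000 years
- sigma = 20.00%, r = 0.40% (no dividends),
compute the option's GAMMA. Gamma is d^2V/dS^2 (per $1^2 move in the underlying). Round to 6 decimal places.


d1 = 0.6974333364; d2 = 0.4524843621
phi(d1) = 0.3128144228; exp(-qT) = 1.0000000000; exp(-rT) = 0.9940179641
Gamma = exp(-qT) * phi(d1) / (S * sigma * sqrt(T)) = 1.0000000000 * 0.3128144228 / (25.2100 * 0.2000 * 1.2247448714) = 0.050657

Answer: Gamma = 0.050657


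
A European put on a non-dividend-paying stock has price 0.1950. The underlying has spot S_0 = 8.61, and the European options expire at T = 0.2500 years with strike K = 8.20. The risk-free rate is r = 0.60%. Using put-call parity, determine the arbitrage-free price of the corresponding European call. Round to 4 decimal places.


Answer: Call price = 0.6173

Derivation:
Put-call parity: C - P = S_0 * exp(-qT) - K * exp(-rT).
S_0 * exp(-qT) = 8.6100 * 1.00000000 = 8.61000000
K * exp(-rT) = 8.2000 * 0.99850112 = 8.18770922
C = P + S*exp(-qT) - K*exp(-rT)
C = 0.1950 + 8.61000000 - 8.18770922 = 0.6173


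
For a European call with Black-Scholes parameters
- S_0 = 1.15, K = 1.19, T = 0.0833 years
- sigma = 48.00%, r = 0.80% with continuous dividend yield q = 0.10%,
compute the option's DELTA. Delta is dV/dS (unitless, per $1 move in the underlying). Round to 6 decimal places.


d1 = -0.1733271081; d2 = -0.3118634572
phi(d1) = 0.3929944944; exp(-qT) = 0.9999167035; exp(-rT) = 0.9993338220
N(d1) = 0.4311971585
Delta = exp(-qT) * N(d1) = 0.9999167035 * 0.4311971585 = 0.431161

Answer: Delta = 0.431161


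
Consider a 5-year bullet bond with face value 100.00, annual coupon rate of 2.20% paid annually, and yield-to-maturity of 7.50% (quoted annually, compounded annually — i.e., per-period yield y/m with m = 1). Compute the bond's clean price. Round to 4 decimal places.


Answer: Price = 78.5568

Derivation:
Coupon per period c = face * coupon_rate / m = 2.200000
Periods per year m = 1; per-period yield y/m = 0.075000
Number of cashflows N = 5
Cashflows (t years, CF_t, discount factor 1/(1+y/m)^(m*t), PV):
  t = 1.0000: CF_t = 2.200000, DF = 0.930233, PV = 2.046512
  t = 2.0000: CF_t = 2.200000, DF = 0.865333, PV = 1.903732
  t = 3.0000: CF_t = 2.200000, DF = 0.804961, PV = 1.770913
  t = 4.0000: CF_t = 2.200000, DF = 0.748801, PV = 1.647361
  t = 5.0000: CF_t = 102.200000, DF = 0.696559, PV = 71.188292
Price P = sum_t PV_t = 78.556810


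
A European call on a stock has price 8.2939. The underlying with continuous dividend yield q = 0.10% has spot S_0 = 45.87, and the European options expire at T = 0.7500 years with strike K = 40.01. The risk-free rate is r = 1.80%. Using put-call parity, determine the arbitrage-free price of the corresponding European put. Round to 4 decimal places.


Put-call parity: C - P = S_0 * exp(-qT) - K * exp(-rT).
S_0 * exp(-qT) = 45.8700 * 0.99925028 = 45.83561040
K * exp(-rT) = 40.0100 * 0.98659072 = 39.47349456
P = C - S*exp(-qT) + K*exp(-rT)
P = 8.2939 - 45.83561040 + 39.47349456 = 1.9318

Answer: Put price = 1.9318


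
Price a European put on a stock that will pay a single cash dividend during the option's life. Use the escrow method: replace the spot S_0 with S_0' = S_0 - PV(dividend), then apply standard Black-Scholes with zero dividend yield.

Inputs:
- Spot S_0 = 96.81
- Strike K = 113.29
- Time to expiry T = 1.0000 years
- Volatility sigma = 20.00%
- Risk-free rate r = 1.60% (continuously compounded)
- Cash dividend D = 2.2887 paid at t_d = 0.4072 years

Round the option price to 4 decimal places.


PV(D) = D * exp(-r * t_d) = 2.2887 * 0.99350598 = 2.27383713
S_0' = S_0 - PV(D) = 96.8100 - 2.27383713 = 94.53616287
d1 = (ln(S_0'/K) + (r + sigma^2/2)*T) / (sigma*sqrt(T)) = -0.72484233
d2 = d1 - sigma*sqrt(T) = -0.92484233
exp(-rT) = 0.98412732
N(-d1) = 0.76572562; N(-d2) = 0.82247604
P = K * exp(-rT) * N(-d2) - S_0' * N(-d1) = 113.2900 * 0.98412732 * 0.82247604 - 94.53616287 * 0.76572562 = 19.3106

Answer: Price = 19.3106


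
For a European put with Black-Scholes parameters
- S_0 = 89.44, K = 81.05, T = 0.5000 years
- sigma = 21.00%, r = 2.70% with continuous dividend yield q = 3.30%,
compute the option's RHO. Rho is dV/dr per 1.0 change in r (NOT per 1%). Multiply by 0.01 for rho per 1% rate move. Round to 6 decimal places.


Answer: Rho = -11.383291

Derivation:
d1 = 0.7173885261; d2 = 0.5688961020
phi(d1) = 0.3084295941; exp(-qT) = 0.9836353794; exp(-rT) = 0.9865907163
N(-d2) = 0.2847133254
Rho = -K*T*exp(-rT)*N(-d2) = -81.0500 * 0.5000 * 0.9865907163 * 0.2847133254 = -11.383291


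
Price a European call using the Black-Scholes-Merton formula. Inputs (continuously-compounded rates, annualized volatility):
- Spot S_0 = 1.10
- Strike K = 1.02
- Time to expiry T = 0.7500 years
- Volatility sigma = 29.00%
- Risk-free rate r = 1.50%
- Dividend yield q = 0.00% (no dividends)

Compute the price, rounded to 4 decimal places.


d1 = (ln(S/K) + (r - q + 0.5*sigma^2) * T) / (sigma * sqrt(T)) = 0.47101849
d2 = d1 - sigma * sqrt(T) = 0.21987112
exp(-rT) = 0.98881304; exp(-qT) = 1.00000000
C = S_0 * exp(-qT) * N(d1) - K * exp(-rT) * N(d2)
N(d1) = 0.68118623; N(d2) = 0.58701423
C = 1.1000 * 1.00000000 * 0.68118623 - 1.0200 * 0.98881304 * 0.58701423 = 0.1572

Answer: Price = 0.1572
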